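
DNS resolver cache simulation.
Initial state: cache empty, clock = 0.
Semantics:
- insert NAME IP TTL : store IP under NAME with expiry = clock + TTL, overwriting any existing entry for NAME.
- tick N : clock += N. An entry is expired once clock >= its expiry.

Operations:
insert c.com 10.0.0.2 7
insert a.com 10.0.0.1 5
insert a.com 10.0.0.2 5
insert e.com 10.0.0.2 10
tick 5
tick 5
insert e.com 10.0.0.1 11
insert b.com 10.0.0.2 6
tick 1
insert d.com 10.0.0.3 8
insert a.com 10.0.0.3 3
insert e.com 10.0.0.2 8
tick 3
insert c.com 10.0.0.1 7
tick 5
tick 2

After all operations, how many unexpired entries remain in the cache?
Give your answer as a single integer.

Op 1: insert c.com -> 10.0.0.2 (expiry=0+7=7). clock=0
Op 2: insert a.com -> 10.0.0.1 (expiry=0+5=5). clock=0
Op 3: insert a.com -> 10.0.0.2 (expiry=0+5=5). clock=0
Op 4: insert e.com -> 10.0.0.2 (expiry=0+10=10). clock=0
Op 5: tick 5 -> clock=5. purged={a.com}
Op 6: tick 5 -> clock=10. purged={c.com,e.com}
Op 7: insert e.com -> 10.0.0.1 (expiry=10+11=21). clock=10
Op 8: insert b.com -> 10.0.0.2 (expiry=10+6=16). clock=10
Op 9: tick 1 -> clock=11.
Op 10: insert d.com -> 10.0.0.3 (expiry=11+8=19). clock=11
Op 11: insert a.com -> 10.0.0.3 (expiry=11+3=14). clock=11
Op 12: insert e.com -> 10.0.0.2 (expiry=11+8=19). clock=11
Op 13: tick 3 -> clock=14. purged={a.com}
Op 14: insert c.com -> 10.0.0.1 (expiry=14+7=21). clock=14
Op 15: tick 5 -> clock=19. purged={b.com,d.com,e.com}
Op 16: tick 2 -> clock=21. purged={c.com}
Final cache (unexpired): {} -> size=0

Answer: 0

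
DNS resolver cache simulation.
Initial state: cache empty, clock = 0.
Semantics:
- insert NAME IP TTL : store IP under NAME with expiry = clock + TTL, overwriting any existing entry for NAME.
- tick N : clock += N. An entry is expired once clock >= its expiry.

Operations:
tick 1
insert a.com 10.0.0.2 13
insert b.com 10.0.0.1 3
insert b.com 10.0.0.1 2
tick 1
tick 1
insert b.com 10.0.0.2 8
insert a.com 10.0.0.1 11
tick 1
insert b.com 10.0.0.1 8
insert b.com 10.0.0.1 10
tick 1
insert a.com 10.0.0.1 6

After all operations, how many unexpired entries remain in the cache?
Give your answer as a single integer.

Op 1: tick 1 -> clock=1.
Op 2: insert a.com -> 10.0.0.2 (expiry=1+13=14). clock=1
Op 3: insert b.com -> 10.0.0.1 (expiry=1+3=4). clock=1
Op 4: insert b.com -> 10.0.0.1 (expiry=1+2=3). clock=1
Op 5: tick 1 -> clock=2.
Op 6: tick 1 -> clock=3. purged={b.com}
Op 7: insert b.com -> 10.0.0.2 (expiry=3+8=11). clock=3
Op 8: insert a.com -> 10.0.0.1 (expiry=3+11=14). clock=3
Op 9: tick 1 -> clock=4.
Op 10: insert b.com -> 10.0.0.1 (expiry=4+8=12). clock=4
Op 11: insert b.com -> 10.0.0.1 (expiry=4+10=14). clock=4
Op 12: tick 1 -> clock=5.
Op 13: insert a.com -> 10.0.0.1 (expiry=5+6=11). clock=5
Final cache (unexpired): {a.com,b.com} -> size=2

Answer: 2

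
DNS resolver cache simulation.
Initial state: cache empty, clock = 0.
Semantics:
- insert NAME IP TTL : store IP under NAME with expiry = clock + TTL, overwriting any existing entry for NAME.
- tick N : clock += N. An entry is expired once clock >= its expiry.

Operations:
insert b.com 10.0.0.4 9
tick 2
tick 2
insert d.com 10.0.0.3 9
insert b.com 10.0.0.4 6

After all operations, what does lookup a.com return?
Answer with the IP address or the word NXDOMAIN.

Answer: NXDOMAIN

Derivation:
Op 1: insert b.com -> 10.0.0.4 (expiry=0+9=9). clock=0
Op 2: tick 2 -> clock=2.
Op 3: tick 2 -> clock=4.
Op 4: insert d.com -> 10.0.0.3 (expiry=4+9=13). clock=4
Op 5: insert b.com -> 10.0.0.4 (expiry=4+6=10). clock=4
lookup a.com: not in cache (expired or never inserted)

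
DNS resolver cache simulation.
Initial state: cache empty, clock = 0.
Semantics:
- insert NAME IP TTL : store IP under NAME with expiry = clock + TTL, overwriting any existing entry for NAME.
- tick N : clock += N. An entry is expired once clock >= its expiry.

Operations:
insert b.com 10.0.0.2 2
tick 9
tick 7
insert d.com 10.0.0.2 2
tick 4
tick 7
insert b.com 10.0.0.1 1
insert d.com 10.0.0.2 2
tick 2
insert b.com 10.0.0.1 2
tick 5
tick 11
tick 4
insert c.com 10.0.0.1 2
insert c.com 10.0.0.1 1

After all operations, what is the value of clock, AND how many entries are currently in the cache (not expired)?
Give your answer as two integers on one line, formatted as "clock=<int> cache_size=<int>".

Answer: clock=49 cache_size=1

Derivation:
Op 1: insert b.com -> 10.0.0.2 (expiry=0+2=2). clock=0
Op 2: tick 9 -> clock=9. purged={b.com}
Op 3: tick 7 -> clock=16.
Op 4: insert d.com -> 10.0.0.2 (expiry=16+2=18). clock=16
Op 5: tick 4 -> clock=20. purged={d.com}
Op 6: tick 7 -> clock=27.
Op 7: insert b.com -> 10.0.0.1 (expiry=27+1=28). clock=27
Op 8: insert d.com -> 10.0.0.2 (expiry=27+2=29). clock=27
Op 9: tick 2 -> clock=29. purged={b.com,d.com}
Op 10: insert b.com -> 10.0.0.1 (expiry=29+2=31). clock=29
Op 11: tick 5 -> clock=34. purged={b.com}
Op 12: tick 11 -> clock=45.
Op 13: tick 4 -> clock=49.
Op 14: insert c.com -> 10.0.0.1 (expiry=49+2=51). clock=49
Op 15: insert c.com -> 10.0.0.1 (expiry=49+1=50). clock=49
Final clock = 49
Final cache (unexpired): {c.com} -> size=1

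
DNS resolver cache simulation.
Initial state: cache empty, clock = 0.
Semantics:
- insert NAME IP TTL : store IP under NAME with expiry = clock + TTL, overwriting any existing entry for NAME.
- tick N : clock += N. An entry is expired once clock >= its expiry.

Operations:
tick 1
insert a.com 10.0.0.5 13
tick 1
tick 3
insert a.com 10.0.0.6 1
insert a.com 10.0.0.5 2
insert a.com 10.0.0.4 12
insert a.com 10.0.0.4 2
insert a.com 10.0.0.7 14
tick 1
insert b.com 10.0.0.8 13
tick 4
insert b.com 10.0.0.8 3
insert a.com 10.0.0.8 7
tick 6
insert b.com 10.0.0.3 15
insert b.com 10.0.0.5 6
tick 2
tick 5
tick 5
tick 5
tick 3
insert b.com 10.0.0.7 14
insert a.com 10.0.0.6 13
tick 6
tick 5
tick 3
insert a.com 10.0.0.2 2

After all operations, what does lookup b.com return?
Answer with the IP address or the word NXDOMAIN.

Answer: NXDOMAIN

Derivation:
Op 1: tick 1 -> clock=1.
Op 2: insert a.com -> 10.0.0.5 (expiry=1+13=14). clock=1
Op 3: tick 1 -> clock=2.
Op 4: tick 3 -> clock=5.
Op 5: insert a.com -> 10.0.0.6 (expiry=5+1=6). clock=5
Op 6: insert a.com -> 10.0.0.5 (expiry=5+2=7). clock=5
Op 7: insert a.com -> 10.0.0.4 (expiry=5+12=17). clock=5
Op 8: insert a.com -> 10.0.0.4 (expiry=5+2=7). clock=5
Op 9: insert a.com -> 10.0.0.7 (expiry=5+14=19). clock=5
Op 10: tick 1 -> clock=6.
Op 11: insert b.com -> 10.0.0.8 (expiry=6+13=19). clock=6
Op 12: tick 4 -> clock=10.
Op 13: insert b.com -> 10.0.0.8 (expiry=10+3=13). clock=10
Op 14: insert a.com -> 10.0.0.8 (expiry=10+7=17). clock=10
Op 15: tick 6 -> clock=16. purged={b.com}
Op 16: insert b.com -> 10.0.0.3 (expiry=16+15=31). clock=16
Op 17: insert b.com -> 10.0.0.5 (expiry=16+6=22). clock=16
Op 18: tick 2 -> clock=18. purged={a.com}
Op 19: tick 5 -> clock=23. purged={b.com}
Op 20: tick 5 -> clock=28.
Op 21: tick 5 -> clock=33.
Op 22: tick 3 -> clock=36.
Op 23: insert b.com -> 10.0.0.7 (expiry=36+14=50). clock=36
Op 24: insert a.com -> 10.0.0.6 (expiry=36+13=49). clock=36
Op 25: tick 6 -> clock=42.
Op 26: tick 5 -> clock=47.
Op 27: tick 3 -> clock=50. purged={a.com,b.com}
Op 28: insert a.com -> 10.0.0.2 (expiry=50+2=52). clock=50
lookup b.com: not in cache (expired or never inserted)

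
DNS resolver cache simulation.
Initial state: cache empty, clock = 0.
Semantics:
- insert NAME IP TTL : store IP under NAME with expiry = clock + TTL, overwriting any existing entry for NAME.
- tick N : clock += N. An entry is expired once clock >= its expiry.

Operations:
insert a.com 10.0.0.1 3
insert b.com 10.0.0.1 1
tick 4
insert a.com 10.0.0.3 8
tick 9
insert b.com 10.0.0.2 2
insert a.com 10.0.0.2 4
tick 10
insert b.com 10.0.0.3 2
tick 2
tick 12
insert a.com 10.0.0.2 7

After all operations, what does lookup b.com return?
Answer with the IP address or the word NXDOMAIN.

Answer: NXDOMAIN

Derivation:
Op 1: insert a.com -> 10.0.0.1 (expiry=0+3=3). clock=0
Op 2: insert b.com -> 10.0.0.1 (expiry=0+1=1). clock=0
Op 3: tick 4 -> clock=4. purged={a.com,b.com}
Op 4: insert a.com -> 10.0.0.3 (expiry=4+8=12). clock=4
Op 5: tick 9 -> clock=13. purged={a.com}
Op 6: insert b.com -> 10.0.0.2 (expiry=13+2=15). clock=13
Op 7: insert a.com -> 10.0.0.2 (expiry=13+4=17). clock=13
Op 8: tick 10 -> clock=23. purged={a.com,b.com}
Op 9: insert b.com -> 10.0.0.3 (expiry=23+2=25). clock=23
Op 10: tick 2 -> clock=25. purged={b.com}
Op 11: tick 12 -> clock=37.
Op 12: insert a.com -> 10.0.0.2 (expiry=37+7=44). clock=37
lookup b.com: not in cache (expired or never inserted)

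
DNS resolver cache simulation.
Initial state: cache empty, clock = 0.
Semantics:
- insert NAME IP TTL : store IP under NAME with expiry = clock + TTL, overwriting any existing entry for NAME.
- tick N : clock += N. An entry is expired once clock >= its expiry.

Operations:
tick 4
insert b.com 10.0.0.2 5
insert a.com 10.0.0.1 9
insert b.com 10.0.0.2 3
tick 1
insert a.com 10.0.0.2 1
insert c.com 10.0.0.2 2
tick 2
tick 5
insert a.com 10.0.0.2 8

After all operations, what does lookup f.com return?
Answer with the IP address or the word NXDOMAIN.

Op 1: tick 4 -> clock=4.
Op 2: insert b.com -> 10.0.0.2 (expiry=4+5=9). clock=4
Op 3: insert a.com -> 10.0.0.1 (expiry=4+9=13). clock=4
Op 4: insert b.com -> 10.0.0.2 (expiry=4+3=7). clock=4
Op 5: tick 1 -> clock=5.
Op 6: insert a.com -> 10.0.0.2 (expiry=5+1=6). clock=5
Op 7: insert c.com -> 10.0.0.2 (expiry=5+2=7). clock=5
Op 8: tick 2 -> clock=7. purged={a.com,b.com,c.com}
Op 9: tick 5 -> clock=12.
Op 10: insert a.com -> 10.0.0.2 (expiry=12+8=20). clock=12
lookup f.com: not in cache (expired or never inserted)

Answer: NXDOMAIN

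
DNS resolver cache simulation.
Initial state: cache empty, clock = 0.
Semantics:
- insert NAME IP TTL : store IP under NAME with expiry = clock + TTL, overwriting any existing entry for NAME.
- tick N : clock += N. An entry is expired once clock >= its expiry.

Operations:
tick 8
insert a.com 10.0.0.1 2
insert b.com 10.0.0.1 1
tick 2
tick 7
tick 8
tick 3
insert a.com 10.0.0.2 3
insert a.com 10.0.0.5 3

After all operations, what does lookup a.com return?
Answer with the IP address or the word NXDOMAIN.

Answer: 10.0.0.5

Derivation:
Op 1: tick 8 -> clock=8.
Op 2: insert a.com -> 10.0.0.1 (expiry=8+2=10). clock=8
Op 3: insert b.com -> 10.0.0.1 (expiry=8+1=9). clock=8
Op 4: tick 2 -> clock=10. purged={a.com,b.com}
Op 5: tick 7 -> clock=17.
Op 6: tick 8 -> clock=25.
Op 7: tick 3 -> clock=28.
Op 8: insert a.com -> 10.0.0.2 (expiry=28+3=31). clock=28
Op 9: insert a.com -> 10.0.0.5 (expiry=28+3=31). clock=28
lookup a.com: present, ip=10.0.0.5 expiry=31 > clock=28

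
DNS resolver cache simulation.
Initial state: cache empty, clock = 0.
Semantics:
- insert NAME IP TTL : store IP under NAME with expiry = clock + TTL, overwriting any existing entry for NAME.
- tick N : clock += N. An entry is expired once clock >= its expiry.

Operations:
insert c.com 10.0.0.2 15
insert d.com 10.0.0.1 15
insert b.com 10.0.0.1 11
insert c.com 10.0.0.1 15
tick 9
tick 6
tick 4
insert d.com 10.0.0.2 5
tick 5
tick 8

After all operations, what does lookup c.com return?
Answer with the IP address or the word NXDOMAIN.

Answer: NXDOMAIN

Derivation:
Op 1: insert c.com -> 10.0.0.2 (expiry=0+15=15). clock=0
Op 2: insert d.com -> 10.0.0.1 (expiry=0+15=15). clock=0
Op 3: insert b.com -> 10.0.0.1 (expiry=0+11=11). clock=0
Op 4: insert c.com -> 10.0.0.1 (expiry=0+15=15). clock=0
Op 5: tick 9 -> clock=9.
Op 6: tick 6 -> clock=15. purged={b.com,c.com,d.com}
Op 7: tick 4 -> clock=19.
Op 8: insert d.com -> 10.0.0.2 (expiry=19+5=24). clock=19
Op 9: tick 5 -> clock=24. purged={d.com}
Op 10: tick 8 -> clock=32.
lookup c.com: not in cache (expired or never inserted)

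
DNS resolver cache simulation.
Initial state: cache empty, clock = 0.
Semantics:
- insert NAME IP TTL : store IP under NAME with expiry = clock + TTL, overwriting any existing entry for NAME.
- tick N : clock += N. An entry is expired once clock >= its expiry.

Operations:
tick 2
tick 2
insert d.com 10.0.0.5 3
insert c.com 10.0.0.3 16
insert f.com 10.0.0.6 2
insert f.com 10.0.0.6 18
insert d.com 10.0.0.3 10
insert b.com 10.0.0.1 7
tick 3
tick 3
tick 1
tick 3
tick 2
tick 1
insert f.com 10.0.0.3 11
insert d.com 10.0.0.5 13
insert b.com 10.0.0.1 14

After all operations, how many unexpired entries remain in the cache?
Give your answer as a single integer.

Op 1: tick 2 -> clock=2.
Op 2: tick 2 -> clock=4.
Op 3: insert d.com -> 10.0.0.5 (expiry=4+3=7). clock=4
Op 4: insert c.com -> 10.0.0.3 (expiry=4+16=20). clock=4
Op 5: insert f.com -> 10.0.0.6 (expiry=4+2=6). clock=4
Op 6: insert f.com -> 10.0.0.6 (expiry=4+18=22). clock=4
Op 7: insert d.com -> 10.0.0.3 (expiry=4+10=14). clock=4
Op 8: insert b.com -> 10.0.0.1 (expiry=4+7=11). clock=4
Op 9: tick 3 -> clock=7.
Op 10: tick 3 -> clock=10.
Op 11: tick 1 -> clock=11. purged={b.com}
Op 12: tick 3 -> clock=14. purged={d.com}
Op 13: tick 2 -> clock=16.
Op 14: tick 1 -> clock=17.
Op 15: insert f.com -> 10.0.0.3 (expiry=17+11=28). clock=17
Op 16: insert d.com -> 10.0.0.5 (expiry=17+13=30). clock=17
Op 17: insert b.com -> 10.0.0.1 (expiry=17+14=31). clock=17
Final cache (unexpired): {b.com,c.com,d.com,f.com} -> size=4

Answer: 4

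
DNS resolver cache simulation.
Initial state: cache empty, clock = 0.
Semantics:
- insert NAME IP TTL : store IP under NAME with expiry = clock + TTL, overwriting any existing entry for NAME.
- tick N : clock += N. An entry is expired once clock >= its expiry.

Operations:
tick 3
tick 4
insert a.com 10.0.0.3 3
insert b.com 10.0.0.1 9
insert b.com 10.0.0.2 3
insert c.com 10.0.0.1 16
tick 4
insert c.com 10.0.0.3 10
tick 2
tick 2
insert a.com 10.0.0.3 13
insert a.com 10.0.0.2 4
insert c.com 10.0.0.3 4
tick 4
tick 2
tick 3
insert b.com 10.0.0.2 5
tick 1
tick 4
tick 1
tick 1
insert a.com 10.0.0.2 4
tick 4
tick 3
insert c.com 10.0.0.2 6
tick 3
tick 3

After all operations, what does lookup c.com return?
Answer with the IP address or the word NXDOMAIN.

Op 1: tick 3 -> clock=3.
Op 2: tick 4 -> clock=7.
Op 3: insert a.com -> 10.0.0.3 (expiry=7+3=10). clock=7
Op 4: insert b.com -> 10.0.0.1 (expiry=7+9=16). clock=7
Op 5: insert b.com -> 10.0.0.2 (expiry=7+3=10). clock=7
Op 6: insert c.com -> 10.0.0.1 (expiry=7+16=23). clock=7
Op 7: tick 4 -> clock=11. purged={a.com,b.com}
Op 8: insert c.com -> 10.0.0.3 (expiry=11+10=21). clock=11
Op 9: tick 2 -> clock=13.
Op 10: tick 2 -> clock=15.
Op 11: insert a.com -> 10.0.0.3 (expiry=15+13=28). clock=15
Op 12: insert a.com -> 10.0.0.2 (expiry=15+4=19). clock=15
Op 13: insert c.com -> 10.0.0.3 (expiry=15+4=19). clock=15
Op 14: tick 4 -> clock=19. purged={a.com,c.com}
Op 15: tick 2 -> clock=21.
Op 16: tick 3 -> clock=24.
Op 17: insert b.com -> 10.0.0.2 (expiry=24+5=29). clock=24
Op 18: tick 1 -> clock=25.
Op 19: tick 4 -> clock=29. purged={b.com}
Op 20: tick 1 -> clock=30.
Op 21: tick 1 -> clock=31.
Op 22: insert a.com -> 10.0.0.2 (expiry=31+4=35). clock=31
Op 23: tick 4 -> clock=35. purged={a.com}
Op 24: tick 3 -> clock=38.
Op 25: insert c.com -> 10.0.0.2 (expiry=38+6=44). clock=38
Op 26: tick 3 -> clock=41.
Op 27: tick 3 -> clock=44. purged={c.com}
lookup c.com: not in cache (expired or never inserted)

Answer: NXDOMAIN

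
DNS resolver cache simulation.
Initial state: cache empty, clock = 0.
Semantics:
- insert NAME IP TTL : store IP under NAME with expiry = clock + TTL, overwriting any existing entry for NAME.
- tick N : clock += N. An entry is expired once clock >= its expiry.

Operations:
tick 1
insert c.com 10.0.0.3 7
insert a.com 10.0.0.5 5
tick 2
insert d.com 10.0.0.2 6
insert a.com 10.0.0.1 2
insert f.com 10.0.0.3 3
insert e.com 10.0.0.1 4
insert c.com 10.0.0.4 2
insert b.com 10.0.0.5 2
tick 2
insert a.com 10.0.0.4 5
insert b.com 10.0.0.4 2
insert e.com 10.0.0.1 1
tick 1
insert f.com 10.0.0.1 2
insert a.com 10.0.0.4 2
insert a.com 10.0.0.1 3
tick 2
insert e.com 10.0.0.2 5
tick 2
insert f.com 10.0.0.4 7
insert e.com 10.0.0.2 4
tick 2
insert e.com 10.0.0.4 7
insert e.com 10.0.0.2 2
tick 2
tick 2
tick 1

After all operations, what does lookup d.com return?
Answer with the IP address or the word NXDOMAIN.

Answer: NXDOMAIN

Derivation:
Op 1: tick 1 -> clock=1.
Op 2: insert c.com -> 10.0.0.3 (expiry=1+7=8). clock=1
Op 3: insert a.com -> 10.0.0.5 (expiry=1+5=6). clock=1
Op 4: tick 2 -> clock=3.
Op 5: insert d.com -> 10.0.0.2 (expiry=3+6=9). clock=3
Op 6: insert a.com -> 10.0.0.1 (expiry=3+2=5). clock=3
Op 7: insert f.com -> 10.0.0.3 (expiry=3+3=6). clock=3
Op 8: insert e.com -> 10.0.0.1 (expiry=3+4=7). clock=3
Op 9: insert c.com -> 10.0.0.4 (expiry=3+2=5). clock=3
Op 10: insert b.com -> 10.0.0.5 (expiry=3+2=5). clock=3
Op 11: tick 2 -> clock=5. purged={a.com,b.com,c.com}
Op 12: insert a.com -> 10.0.0.4 (expiry=5+5=10). clock=5
Op 13: insert b.com -> 10.0.0.4 (expiry=5+2=7). clock=5
Op 14: insert e.com -> 10.0.0.1 (expiry=5+1=6). clock=5
Op 15: tick 1 -> clock=6. purged={e.com,f.com}
Op 16: insert f.com -> 10.0.0.1 (expiry=6+2=8). clock=6
Op 17: insert a.com -> 10.0.0.4 (expiry=6+2=8). clock=6
Op 18: insert a.com -> 10.0.0.1 (expiry=6+3=9). clock=6
Op 19: tick 2 -> clock=8. purged={b.com,f.com}
Op 20: insert e.com -> 10.0.0.2 (expiry=8+5=13). clock=8
Op 21: tick 2 -> clock=10. purged={a.com,d.com}
Op 22: insert f.com -> 10.0.0.4 (expiry=10+7=17). clock=10
Op 23: insert e.com -> 10.0.0.2 (expiry=10+4=14). clock=10
Op 24: tick 2 -> clock=12.
Op 25: insert e.com -> 10.0.0.4 (expiry=12+7=19). clock=12
Op 26: insert e.com -> 10.0.0.2 (expiry=12+2=14). clock=12
Op 27: tick 2 -> clock=14. purged={e.com}
Op 28: tick 2 -> clock=16.
Op 29: tick 1 -> clock=17. purged={f.com}
lookup d.com: not in cache (expired or never inserted)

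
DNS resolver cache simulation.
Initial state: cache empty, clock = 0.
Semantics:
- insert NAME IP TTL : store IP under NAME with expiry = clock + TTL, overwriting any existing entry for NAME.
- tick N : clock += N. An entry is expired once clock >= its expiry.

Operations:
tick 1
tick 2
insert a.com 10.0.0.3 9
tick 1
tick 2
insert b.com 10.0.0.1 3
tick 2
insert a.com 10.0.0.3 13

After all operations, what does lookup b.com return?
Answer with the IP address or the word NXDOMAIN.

Answer: 10.0.0.1

Derivation:
Op 1: tick 1 -> clock=1.
Op 2: tick 2 -> clock=3.
Op 3: insert a.com -> 10.0.0.3 (expiry=3+9=12). clock=3
Op 4: tick 1 -> clock=4.
Op 5: tick 2 -> clock=6.
Op 6: insert b.com -> 10.0.0.1 (expiry=6+3=9). clock=6
Op 7: tick 2 -> clock=8.
Op 8: insert a.com -> 10.0.0.3 (expiry=8+13=21). clock=8
lookup b.com: present, ip=10.0.0.1 expiry=9 > clock=8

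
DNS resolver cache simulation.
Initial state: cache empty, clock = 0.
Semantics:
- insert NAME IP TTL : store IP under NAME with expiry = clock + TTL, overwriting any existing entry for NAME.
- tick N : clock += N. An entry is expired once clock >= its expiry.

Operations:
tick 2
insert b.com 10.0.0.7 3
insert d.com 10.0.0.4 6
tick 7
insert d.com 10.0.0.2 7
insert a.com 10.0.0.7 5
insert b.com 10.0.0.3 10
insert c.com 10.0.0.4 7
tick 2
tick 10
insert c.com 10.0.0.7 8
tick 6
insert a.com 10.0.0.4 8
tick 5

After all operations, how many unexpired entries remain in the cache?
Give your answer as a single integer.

Op 1: tick 2 -> clock=2.
Op 2: insert b.com -> 10.0.0.7 (expiry=2+3=5). clock=2
Op 3: insert d.com -> 10.0.0.4 (expiry=2+6=8). clock=2
Op 4: tick 7 -> clock=9. purged={b.com,d.com}
Op 5: insert d.com -> 10.0.0.2 (expiry=9+7=16). clock=9
Op 6: insert a.com -> 10.0.0.7 (expiry=9+5=14). clock=9
Op 7: insert b.com -> 10.0.0.3 (expiry=9+10=19). clock=9
Op 8: insert c.com -> 10.0.0.4 (expiry=9+7=16). clock=9
Op 9: tick 2 -> clock=11.
Op 10: tick 10 -> clock=21. purged={a.com,b.com,c.com,d.com}
Op 11: insert c.com -> 10.0.0.7 (expiry=21+8=29). clock=21
Op 12: tick 6 -> clock=27.
Op 13: insert a.com -> 10.0.0.4 (expiry=27+8=35). clock=27
Op 14: tick 5 -> clock=32. purged={c.com}
Final cache (unexpired): {a.com} -> size=1

Answer: 1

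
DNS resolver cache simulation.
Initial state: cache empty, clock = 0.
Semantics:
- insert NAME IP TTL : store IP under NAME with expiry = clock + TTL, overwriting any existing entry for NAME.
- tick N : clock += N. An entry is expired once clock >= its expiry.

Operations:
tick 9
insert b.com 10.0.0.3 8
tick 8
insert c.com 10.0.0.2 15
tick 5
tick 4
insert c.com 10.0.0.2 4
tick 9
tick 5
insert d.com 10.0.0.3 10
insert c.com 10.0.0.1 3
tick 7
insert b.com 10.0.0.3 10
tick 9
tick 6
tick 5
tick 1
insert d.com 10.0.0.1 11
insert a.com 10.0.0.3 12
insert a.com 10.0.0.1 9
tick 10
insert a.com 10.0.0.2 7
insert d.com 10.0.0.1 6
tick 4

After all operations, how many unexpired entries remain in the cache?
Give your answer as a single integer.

Op 1: tick 9 -> clock=9.
Op 2: insert b.com -> 10.0.0.3 (expiry=9+8=17). clock=9
Op 3: tick 8 -> clock=17. purged={b.com}
Op 4: insert c.com -> 10.0.0.2 (expiry=17+15=32). clock=17
Op 5: tick 5 -> clock=22.
Op 6: tick 4 -> clock=26.
Op 7: insert c.com -> 10.0.0.2 (expiry=26+4=30). clock=26
Op 8: tick 9 -> clock=35. purged={c.com}
Op 9: tick 5 -> clock=40.
Op 10: insert d.com -> 10.0.0.3 (expiry=40+10=50). clock=40
Op 11: insert c.com -> 10.0.0.1 (expiry=40+3=43). clock=40
Op 12: tick 7 -> clock=47. purged={c.com}
Op 13: insert b.com -> 10.0.0.3 (expiry=47+10=57). clock=47
Op 14: tick 9 -> clock=56. purged={d.com}
Op 15: tick 6 -> clock=62. purged={b.com}
Op 16: tick 5 -> clock=67.
Op 17: tick 1 -> clock=68.
Op 18: insert d.com -> 10.0.0.1 (expiry=68+11=79). clock=68
Op 19: insert a.com -> 10.0.0.3 (expiry=68+12=80). clock=68
Op 20: insert a.com -> 10.0.0.1 (expiry=68+9=77). clock=68
Op 21: tick 10 -> clock=78. purged={a.com}
Op 22: insert a.com -> 10.0.0.2 (expiry=78+7=85). clock=78
Op 23: insert d.com -> 10.0.0.1 (expiry=78+6=84). clock=78
Op 24: tick 4 -> clock=82.
Final cache (unexpired): {a.com,d.com} -> size=2

Answer: 2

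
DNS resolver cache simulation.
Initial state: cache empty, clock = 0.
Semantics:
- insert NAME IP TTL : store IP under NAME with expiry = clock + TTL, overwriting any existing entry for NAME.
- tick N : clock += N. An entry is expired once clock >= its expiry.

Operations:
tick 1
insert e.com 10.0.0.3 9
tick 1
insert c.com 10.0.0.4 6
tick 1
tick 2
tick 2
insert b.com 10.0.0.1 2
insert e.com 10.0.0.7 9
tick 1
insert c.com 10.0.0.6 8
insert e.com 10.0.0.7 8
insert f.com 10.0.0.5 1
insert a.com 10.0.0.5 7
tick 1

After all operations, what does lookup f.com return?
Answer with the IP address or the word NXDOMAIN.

Answer: NXDOMAIN

Derivation:
Op 1: tick 1 -> clock=1.
Op 2: insert e.com -> 10.0.0.3 (expiry=1+9=10). clock=1
Op 3: tick 1 -> clock=2.
Op 4: insert c.com -> 10.0.0.4 (expiry=2+6=8). clock=2
Op 5: tick 1 -> clock=3.
Op 6: tick 2 -> clock=5.
Op 7: tick 2 -> clock=7.
Op 8: insert b.com -> 10.0.0.1 (expiry=7+2=9). clock=7
Op 9: insert e.com -> 10.0.0.7 (expiry=7+9=16). clock=7
Op 10: tick 1 -> clock=8. purged={c.com}
Op 11: insert c.com -> 10.0.0.6 (expiry=8+8=16). clock=8
Op 12: insert e.com -> 10.0.0.7 (expiry=8+8=16). clock=8
Op 13: insert f.com -> 10.0.0.5 (expiry=8+1=9). clock=8
Op 14: insert a.com -> 10.0.0.5 (expiry=8+7=15). clock=8
Op 15: tick 1 -> clock=9. purged={b.com,f.com}
lookup f.com: not in cache (expired or never inserted)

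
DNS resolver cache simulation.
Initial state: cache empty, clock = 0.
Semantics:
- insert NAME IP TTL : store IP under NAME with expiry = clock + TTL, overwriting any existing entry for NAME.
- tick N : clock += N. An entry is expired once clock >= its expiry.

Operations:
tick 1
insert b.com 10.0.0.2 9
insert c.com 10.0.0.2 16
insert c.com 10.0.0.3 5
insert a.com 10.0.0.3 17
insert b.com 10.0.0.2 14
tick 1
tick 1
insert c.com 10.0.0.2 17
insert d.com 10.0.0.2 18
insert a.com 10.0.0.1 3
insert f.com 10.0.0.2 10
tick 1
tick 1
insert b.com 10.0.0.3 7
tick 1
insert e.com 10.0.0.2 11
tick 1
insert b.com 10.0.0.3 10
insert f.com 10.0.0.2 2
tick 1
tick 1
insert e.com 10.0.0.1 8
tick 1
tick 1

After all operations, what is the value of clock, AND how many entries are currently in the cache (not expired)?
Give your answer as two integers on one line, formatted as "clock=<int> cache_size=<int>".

Answer: clock=11 cache_size=4

Derivation:
Op 1: tick 1 -> clock=1.
Op 2: insert b.com -> 10.0.0.2 (expiry=1+9=10). clock=1
Op 3: insert c.com -> 10.0.0.2 (expiry=1+16=17). clock=1
Op 4: insert c.com -> 10.0.0.3 (expiry=1+5=6). clock=1
Op 5: insert a.com -> 10.0.0.3 (expiry=1+17=18). clock=1
Op 6: insert b.com -> 10.0.0.2 (expiry=1+14=15). clock=1
Op 7: tick 1 -> clock=2.
Op 8: tick 1 -> clock=3.
Op 9: insert c.com -> 10.0.0.2 (expiry=3+17=20). clock=3
Op 10: insert d.com -> 10.0.0.2 (expiry=3+18=21). clock=3
Op 11: insert a.com -> 10.0.0.1 (expiry=3+3=6). clock=3
Op 12: insert f.com -> 10.0.0.2 (expiry=3+10=13). clock=3
Op 13: tick 1 -> clock=4.
Op 14: tick 1 -> clock=5.
Op 15: insert b.com -> 10.0.0.3 (expiry=5+7=12). clock=5
Op 16: tick 1 -> clock=6. purged={a.com}
Op 17: insert e.com -> 10.0.0.2 (expiry=6+11=17). clock=6
Op 18: tick 1 -> clock=7.
Op 19: insert b.com -> 10.0.0.3 (expiry=7+10=17). clock=7
Op 20: insert f.com -> 10.0.0.2 (expiry=7+2=9). clock=7
Op 21: tick 1 -> clock=8.
Op 22: tick 1 -> clock=9. purged={f.com}
Op 23: insert e.com -> 10.0.0.1 (expiry=9+8=17). clock=9
Op 24: tick 1 -> clock=10.
Op 25: tick 1 -> clock=11.
Final clock = 11
Final cache (unexpired): {b.com,c.com,d.com,e.com} -> size=4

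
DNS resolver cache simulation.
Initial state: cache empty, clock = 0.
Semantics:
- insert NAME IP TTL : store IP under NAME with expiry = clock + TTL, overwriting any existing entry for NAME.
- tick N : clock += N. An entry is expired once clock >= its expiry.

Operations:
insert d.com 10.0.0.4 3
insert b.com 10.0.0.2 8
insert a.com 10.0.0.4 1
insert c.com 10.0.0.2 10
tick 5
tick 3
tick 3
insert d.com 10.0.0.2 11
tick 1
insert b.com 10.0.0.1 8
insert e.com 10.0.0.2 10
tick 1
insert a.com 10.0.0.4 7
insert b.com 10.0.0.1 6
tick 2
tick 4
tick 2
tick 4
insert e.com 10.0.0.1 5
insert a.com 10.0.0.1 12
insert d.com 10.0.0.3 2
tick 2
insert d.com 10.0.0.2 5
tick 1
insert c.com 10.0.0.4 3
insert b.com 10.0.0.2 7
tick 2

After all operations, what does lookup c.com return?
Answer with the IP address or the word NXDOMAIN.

Op 1: insert d.com -> 10.0.0.4 (expiry=0+3=3). clock=0
Op 2: insert b.com -> 10.0.0.2 (expiry=0+8=8). clock=0
Op 3: insert a.com -> 10.0.0.4 (expiry=0+1=1). clock=0
Op 4: insert c.com -> 10.0.0.2 (expiry=0+10=10). clock=0
Op 5: tick 5 -> clock=5. purged={a.com,d.com}
Op 6: tick 3 -> clock=8. purged={b.com}
Op 7: tick 3 -> clock=11. purged={c.com}
Op 8: insert d.com -> 10.0.0.2 (expiry=11+11=22). clock=11
Op 9: tick 1 -> clock=12.
Op 10: insert b.com -> 10.0.0.1 (expiry=12+8=20). clock=12
Op 11: insert e.com -> 10.0.0.2 (expiry=12+10=22). clock=12
Op 12: tick 1 -> clock=13.
Op 13: insert a.com -> 10.0.0.4 (expiry=13+7=20). clock=13
Op 14: insert b.com -> 10.0.0.1 (expiry=13+6=19). clock=13
Op 15: tick 2 -> clock=15.
Op 16: tick 4 -> clock=19. purged={b.com}
Op 17: tick 2 -> clock=21. purged={a.com}
Op 18: tick 4 -> clock=25. purged={d.com,e.com}
Op 19: insert e.com -> 10.0.0.1 (expiry=25+5=30). clock=25
Op 20: insert a.com -> 10.0.0.1 (expiry=25+12=37). clock=25
Op 21: insert d.com -> 10.0.0.3 (expiry=25+2=27). clock=25
Op 22: tick 2 -> clock=27. purged={d.com}
Op 23: insert d.com -> 10.0.0.2 (expiry=27+5=32). clock=27
Op 24: tick 1 -> clock=28.
Op 25: insert c.com -> 10.0.0.4 (expiry=28+3=31). clock=28
Op 26: insert b.com -> 10.0.0.2 (expiry=28+7=35). clock=28
Op 27: tick 2 -> clock=30. purged={e.com}
lookup c.com: present, ip=10.0.0.4 expiry=31 > clock=30

Answer: 10.0.0.4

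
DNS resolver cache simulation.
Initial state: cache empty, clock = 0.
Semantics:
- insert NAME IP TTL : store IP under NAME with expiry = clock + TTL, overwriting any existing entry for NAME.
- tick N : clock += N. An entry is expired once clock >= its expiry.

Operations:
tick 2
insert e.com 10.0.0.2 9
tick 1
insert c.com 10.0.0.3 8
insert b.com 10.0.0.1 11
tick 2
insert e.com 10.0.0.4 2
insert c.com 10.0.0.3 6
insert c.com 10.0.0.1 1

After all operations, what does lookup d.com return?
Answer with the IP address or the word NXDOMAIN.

Op 1: tick 2 -> clock=2.
Op 2: insert e.com -> 10.0.0.2 (expiry=2+9=11). clock=2
Op 3: tick 1 -> clock=3.
Op 4: insert c.com -> 10.0.0.3 (expiry=3+8=11). clock=3
Op 5: insert b.com -> 10.0.0.1 (expiry=3+11=14). clock=3
Op 6: tick 2 -> clock=5.
Op 7: insert e.com -> 10.0.0.4 (expiry=5+2=7). clock=5
Op 8: insert c.com -> 10.0.0.3 (expiry=5+6=11). clock=5
Op 9: insert c.com -> 10.0.0.1 (expiry=5+1=6). clock=5
lookup d.com: not in cache (expired or never inserted)

Answer: NXDOMAIN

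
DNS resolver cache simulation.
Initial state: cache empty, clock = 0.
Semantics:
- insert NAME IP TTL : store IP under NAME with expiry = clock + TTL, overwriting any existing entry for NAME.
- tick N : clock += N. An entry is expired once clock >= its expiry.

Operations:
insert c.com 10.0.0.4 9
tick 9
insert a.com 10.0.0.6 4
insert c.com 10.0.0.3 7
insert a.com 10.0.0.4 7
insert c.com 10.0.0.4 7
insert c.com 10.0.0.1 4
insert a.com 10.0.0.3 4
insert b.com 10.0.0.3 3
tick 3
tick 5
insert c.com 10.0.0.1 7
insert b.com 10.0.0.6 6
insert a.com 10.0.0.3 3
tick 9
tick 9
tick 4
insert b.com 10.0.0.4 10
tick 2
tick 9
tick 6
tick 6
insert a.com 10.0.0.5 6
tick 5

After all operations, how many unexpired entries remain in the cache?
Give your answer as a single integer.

Op 1: insert c.com -> 10.0.0.4 (expiry=0+9=9). clock=0
Op 2: tick 9 -> clock=9. purged={c.com}
Op 3: insert a.com -> 10.0.0.6 (expiry=9+4=13). clock=9
Op 4: insert c.com -> 10.0.0.3 (expiry=9+7=16). clock=9
Op 5: insert a.com -> 10.0.0.4 (expiry=9+7=16). clock=9
Op 6: insert c.com -> 10.0.0.4 (expiry=9+7=16). clock=9
Op 7: insert c.com -> 10.0.0.1 (expiry=9+4=13). clock=9
Op 8: insert a.com -> 10.0.0.3 (expiry=9+4=13). clock=9
Op 9: insert b.com -> 10.0.0.3 (expiry=9+3=12). clock=9
Op 10: tick 3 -> clock=12. purged={b.com}
Op 11: tick 5 -> clock=17. purged={a.com,c.com}
Op 12: insert c.com -> 10.0.0.1 (expiry=17+7=24). clock=17
Op 13: insert b.com -> 10.0.0.6 (expiry=17+6=23). clock=17
Op 14: insert a.com -> 10.0.0.3 (expiry=17+3=20). clock=17
Op 15: tick 9 -> clock=26. purged={a.com,b.com,c.com}
Op 16: tick 9 -> clock=35.
Op 17: tick 4 -> clock=39.
Op 18: insert b.com -> 10.0.0.4 (expiry=39+10=49). clock=39
Op 19: tick 2 -> clock=41.
Op 20: tick 9 -> clock=50. purged={b.com}
Op 21: tick 6 -> clock=56.
Op 22: tick 6 -> clock=62.
Op 23: insert a.com -> 10.0.0.5 (expiry=62+6=68). clock=62
Op 24: tick 5 -> clock=67.
Final cache (unexpired): {a.com} -> size=1

Answer: 1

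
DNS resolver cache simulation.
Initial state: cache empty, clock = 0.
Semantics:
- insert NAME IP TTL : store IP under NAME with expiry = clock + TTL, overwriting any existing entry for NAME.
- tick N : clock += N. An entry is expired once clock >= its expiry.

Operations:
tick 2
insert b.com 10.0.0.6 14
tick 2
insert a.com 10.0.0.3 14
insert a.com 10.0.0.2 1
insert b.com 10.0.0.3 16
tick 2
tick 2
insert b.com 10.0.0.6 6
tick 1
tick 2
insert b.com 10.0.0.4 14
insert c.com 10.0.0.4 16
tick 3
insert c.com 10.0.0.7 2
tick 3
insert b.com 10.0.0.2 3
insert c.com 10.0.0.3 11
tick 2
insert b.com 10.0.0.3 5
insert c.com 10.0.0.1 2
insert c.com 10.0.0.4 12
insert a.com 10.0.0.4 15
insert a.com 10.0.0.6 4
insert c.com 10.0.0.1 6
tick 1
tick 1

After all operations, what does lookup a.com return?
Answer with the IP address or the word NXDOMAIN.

Answer: 10.0.0.6

Derivation:
Op 1: tick 2 -> clock=2.
Op 2: insert b.com -> 10.0.0.6 (expiry=2+14=16). clock=2
Op 3: tick 2 -> clock=4.
Op 4: insert a.com -> 10.0.0.3 (expiry=4+14=18). clock=4
Op 5: insert a.com -> 10.0.0.2 (expiry=4+1=5). clock=4
Op 6: insert b.com -> 10.0.0.3 (expiry=4+16=20). clock=4
Op 7: tick 2 -> clock=6. purged={a.com}
Op 8: tick 2 -> clock=8.
Op 9: insert b.com -> 10.0.0.6 (expiry=8+6=14). clock=8
Op 10: tick 1 -> clock=9.
Op 11: tick 2 -> clock=11.
Op 12: insert b.com -> 10.0.0.4 (expiry=11+14=25). clock=11
Op 13: insert c.com -> 10.0.0.4 (expiry=11+16=27). clock=11
Op 14: tick 3 -> clock=14.
Op 15: insert c.com -> 10.0.0.7 (expiry=14+2=16). clock=14
Op 16: tick 3 -> clock=17. purged={c.com}
Op 17: insert b.com -> 10.0.0.2 (expiry=17+3=20). clock=17
Op 18: insert c.com -> 10.0.0.3 (expiry=17+11=28). clock=17
Op 19: tick 2 -> clock=19.
Op 20: insert b.com -> 10.0.0.3 (expiry=19+5=24). clock=19
Op 21: insert c.com -> 10.0.0.1 (expiry=19+2=21). clock=19
Op 22: insert c.com -> 10.0.0.4 (expiry=19+12=31). clock=19
Op 23: insert a.com -> 10.0.0.4 (expiry=19+15=34). clock=19
Op 24: insert a.com -> 10.0.0.6 (expiry=19+4=23). clock=19
Op 25: insert c.com -> 10.0.0.1 (expiry=19+6=25). clock=19
Op 26: tick 1 -> clock=20.
Op 27: tick 1 -> clock=21.
lookup a.com: present, ip=10.0.0.6 expiry=23 > clock=21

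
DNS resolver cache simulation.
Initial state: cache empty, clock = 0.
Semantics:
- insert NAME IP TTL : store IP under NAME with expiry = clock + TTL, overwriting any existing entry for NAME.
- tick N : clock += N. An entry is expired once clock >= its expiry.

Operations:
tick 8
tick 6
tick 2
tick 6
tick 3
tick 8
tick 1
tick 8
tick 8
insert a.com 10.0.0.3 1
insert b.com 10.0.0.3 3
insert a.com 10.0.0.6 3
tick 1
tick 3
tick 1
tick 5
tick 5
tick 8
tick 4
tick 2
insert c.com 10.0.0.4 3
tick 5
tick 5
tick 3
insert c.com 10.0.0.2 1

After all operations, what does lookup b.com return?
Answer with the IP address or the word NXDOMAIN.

Answer: NXDOMAIN

Derivation:
Op 1: tick 8 -> clock=8.
Op 2: tick 6 -> clock=14.
Op 3: tick 2 -> clock=16.
Op 4: tick 6 -> clock=22.
Op 5: tick 3 -> clock=25.
Op 6: tick 8 -> clock=33.
Op 7: tick 1 -> clock=34.
Op 8: tick 8 -> clock=42.
Op 9: tick 8 -> clock=50.
Op 10: insert a.com -> 10.0.0.3 (expiry=50+1=51). clock=50
Op 11: insert b.com -> 10.0.0.3 (expiry=50+3=53). clock=50
Op 12: insert a.com -> 10.0.0.6 (expiry=50+3=53). clock=50
Op 13: tick 1 -> clock=51.
Op 14: tick 3 -> clock=54. purged={a.com,b.com}
Op 15: tick 1 -> clock=55.
Op 16: tick 5 -> clock=60.
Op 17: tick 5 -> clock=65.
Op 18: tick 8 -> clock=73.
Op 19: tick 4 -> clock=77.
Op 20: tick 2 -> clock=79.
Op 21: insert c.com -> 10.0.0.4 (expiry=79+3=82). clock=79
Op 22: tick 5 -> clock=84. purged={c.com}
Op 23: tick 5 -> clock=89.
Op 24: tick 3 -> clock=92.
Op 25: insert c.com -> 10.0.0.2 (expiry=92+1=93). clock=92
lookup b.com: not in cache (expired or never inserted)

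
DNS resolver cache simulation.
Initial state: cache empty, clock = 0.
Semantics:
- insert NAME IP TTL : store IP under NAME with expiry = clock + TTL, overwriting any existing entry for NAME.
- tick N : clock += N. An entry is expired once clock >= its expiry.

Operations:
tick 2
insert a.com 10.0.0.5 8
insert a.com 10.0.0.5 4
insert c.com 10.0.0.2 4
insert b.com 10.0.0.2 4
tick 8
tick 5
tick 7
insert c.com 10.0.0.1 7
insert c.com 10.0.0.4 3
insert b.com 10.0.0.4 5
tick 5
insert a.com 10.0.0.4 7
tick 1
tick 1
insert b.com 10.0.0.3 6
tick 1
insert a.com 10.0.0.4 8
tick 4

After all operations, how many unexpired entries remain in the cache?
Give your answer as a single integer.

Answer: 2

Derivation:
Op 1: tick 2 -> clock=2.
Op 2: insert a.com -> 10.0.0.5 (expiry=2+8=10). clock=2
Op 3: insert a.com -> 10.0.0.5 (expiry=2+4=6). clock=2
Op 4: insert c.com -> 10.0.0.2 (expiry=2+4=6). clock=2
Op 5: insert b.com -> 10.0.0.2 (expiry=2+4=6). clock=2
Op 6: tick 8 -> clock=10. purged={a.com,b.com,c.com}
Op 7: tick 5 -> clock=15.
Op 8: tick 7 -> clock=22.
Op 9: insert c.com -> 10.0.0.1 (expiry=22+7=29). clock=22
Op 10: insert c.com -> 10.0.0.4 (expiry=22+3=25). clock=22
Op 11: insert b.com -> 10.0.0.4 (expiry=22+5=27). clock=22
Op 12: tick 5 -> clock=27. purged={b.com,c.com}
Op 13: insert a.com -> 10.0.0.4 (expiry=27+7=34). clock=27
Op 14: tick 1 -> clock=28.
Op 15: tick 1 -> clock=29.
Op 16: insert b.com -> 10.0.0.3 (expiry=29+6=35). clock=29
Op 17: tick 1 -> clock=30.
Op 18: insert a.com -> 10.0.0.4 (expiry=30+8=38). clock=30
Op 19: tick 4 -> clock=34.
Final cache (unexpired): {a.com,b.com} -> size=2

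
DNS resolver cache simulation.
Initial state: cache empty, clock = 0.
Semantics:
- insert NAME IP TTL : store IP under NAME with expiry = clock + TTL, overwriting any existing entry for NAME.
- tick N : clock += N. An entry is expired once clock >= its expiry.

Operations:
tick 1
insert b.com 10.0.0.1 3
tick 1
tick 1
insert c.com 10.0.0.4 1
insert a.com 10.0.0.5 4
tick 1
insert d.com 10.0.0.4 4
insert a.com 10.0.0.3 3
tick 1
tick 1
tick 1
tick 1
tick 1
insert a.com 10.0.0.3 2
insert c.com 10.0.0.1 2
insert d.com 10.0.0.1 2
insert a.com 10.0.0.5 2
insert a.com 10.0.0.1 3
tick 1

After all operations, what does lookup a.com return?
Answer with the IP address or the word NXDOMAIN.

Answer: 10.0.0.1

Derivation:
Op 1: tick 1 -> clock=1.
Op 2: insert b.com -> 10.0.0.1 (expiry=1+3=4). clock=1
Op 3: tick 1 -> clock=2.
Op 4: tick 1 -> clock=3.
Op 5: insert c.com -> 10.0.0.4 (expiry=3+1=4). clock=3
Op 6: insert a.com -> 10.0.0.5 (expiry=3+4=7). clock=3
Op 7: tick 1 -> clock=4. purged={b.com,c.com}
Op 8: insert d.com -> 10.0.0.4 (expiry=4+4=8). clock=4
Op 9: insert a.com -> 10.0.0.3 (expiry=4+3=7). clock=4
Op 10: tick 1 -> clock=5.
Op 11: tick 1 -> clock=6.
Op 12: tick 1 -> clock=7. purged={a.com}
Op 13: tick 1 -> clock=8. purged={d.com}
Op 14: tick 1 -> clock=9.
Op 15: insert a.com -> 10.0.0.3 (expiry=9+2=11). clock=9
Op 16: insert c.com -> 10.0.0.1 (expiry=9+2=11). clock=9
Op 17: insert d.com -> 10.0.0.1 (expiry=9+2=11). clock=9
Op 18: insert a.com -> 10.0.0.5 (expiry=9+2=11). clock=9
Op 19: insert a.com -> 10.0.0.1 (expiry=9+3=12). clock=9
Op 20: tick 1 -> clock=10.
lookup a.com: present, ip=10.0.0.1 expiry=12 > clock=10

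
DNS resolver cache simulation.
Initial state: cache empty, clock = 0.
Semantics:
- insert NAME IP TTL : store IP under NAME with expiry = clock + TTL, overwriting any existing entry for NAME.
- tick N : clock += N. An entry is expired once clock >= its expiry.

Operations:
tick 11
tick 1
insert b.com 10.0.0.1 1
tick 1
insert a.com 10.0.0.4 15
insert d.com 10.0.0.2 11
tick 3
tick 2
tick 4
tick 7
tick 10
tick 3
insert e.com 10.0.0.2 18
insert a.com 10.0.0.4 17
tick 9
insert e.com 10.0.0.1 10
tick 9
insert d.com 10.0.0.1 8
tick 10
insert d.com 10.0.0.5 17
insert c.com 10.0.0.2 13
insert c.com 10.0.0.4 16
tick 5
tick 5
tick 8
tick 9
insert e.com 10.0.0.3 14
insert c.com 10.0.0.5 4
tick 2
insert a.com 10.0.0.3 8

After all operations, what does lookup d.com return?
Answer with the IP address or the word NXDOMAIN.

Op 1: tick 11 -> clock=11.
Op 2: tick 1 -> clock=12.
Op 3: insert b.com -> 10.0.0.1 (expiry=12+1=13). clock=12
Op 4: tick 1 -> clock=13. purged={b.com}
Op 5: insert a.com -> 10.0.0.4 (expiry=13+15=28). clock=13
Op 6: insert d.com -> 10.0.0.2 (expiry=13+11=24). clock=13
Op 7: tick 3 -> clock=16.
Op 8: tick 2 -> clock=18.
Op 9: tick 4 -> clock=22.
Op 10: tick 7 -> clock=29. purged={a.com,d.com}
Op 11: tick 10 -> clock=39.
Op 12: tick 3 -> clock=42.
Op 13: insert e.com -> 10.0.0.2 (expiry=42+18=60). clock=42
Op 14: insert a.com -> 10.0.0.4 (expiry=42+17=59). clock=42
Op 15: tick 9 -> clock=51.
Op 16: insert e.com -> 10.0.0.1 (expiry=51+10=61). clock=51
Op 17: tick 9 -> clock=60. purged={a.com}
Op 18: insert d.com -> 10.0.0.1 (expiry=60+8=68). clock=60
Op 19: tick 10 -> clock=70. purged={d.com,e.com}
Op 20: insert d.com -> 10.0.0.5 (expiry=70+17=87). clock=70
Op 21: insert c.com -> 10.0.0.2 (expiry=70+13=83). clock=70
Op 22: insert c.com -> 10.0.0.4 (expiry=70+16=86). clock=70
Op 23: tick 5 -> clock=75.
Op 24: tick 5 -> clock=80.
Op 25: tick 8 -> clock=88. purged={c.com,d.com}
Op 26: tick 9 -> clock=97.
Op 27: insert e.com -> 10.0.0.3 (expiry=97+14=111). clock=97
Op 28: insert c.com -> 10.0.0.5 (expiry=97+4=101). clock=97
Op 29: tick 2 -> clock=99.
Op 30: insert a.com -> 10.0.0.3 (expiry=99+8=107). clock=99
lookup d.com: not in cache (expired or never inserted)

Answer: NXDOMAIN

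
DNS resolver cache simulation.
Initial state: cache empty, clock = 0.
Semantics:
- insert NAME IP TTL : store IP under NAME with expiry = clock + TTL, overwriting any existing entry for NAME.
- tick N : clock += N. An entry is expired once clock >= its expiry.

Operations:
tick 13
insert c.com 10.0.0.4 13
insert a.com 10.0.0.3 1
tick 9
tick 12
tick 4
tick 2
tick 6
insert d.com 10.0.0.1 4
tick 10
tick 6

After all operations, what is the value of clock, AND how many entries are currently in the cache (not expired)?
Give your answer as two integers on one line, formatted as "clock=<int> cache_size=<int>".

Answer: clock=62 cache_size=0

Derivation:
Op 1: tick 13 -> clock=13.
Op 2: insert c.com -> 10.0.0.4 (expiry=13+13=26). clock=13
Op 3: insert a.com -> 10.0.0.3 (expiry=13+1=14). clock=13
Op 4: tick 9 -> clock=22. purged={a.com}
Op 5: tick 12 -> clock=34. purged={c.com}
Op 6: tick 4 -> clock=38.
Op 7: tick 2 -> clock=40.
Op 8: tick 6 -> clock=46.
Op 9: insert d.com -> 10.0.0.1 (expiry=46+4=50). clock=46
Op 10: tick 10 -> clock=56. purged={d.com}
Op 11: tick 6 -> clock=62.
Final clock = 62
Final cache (unexpired): {} -> size=0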